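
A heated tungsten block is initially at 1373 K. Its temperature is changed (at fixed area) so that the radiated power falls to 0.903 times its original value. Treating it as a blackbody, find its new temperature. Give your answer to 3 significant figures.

P ∝ T⁴, so T₂/T₁ = (P₂/P₁)^(1/4) = (0.903)^(1/4) = 0.974814.
T₂ = 1373 × 0.974814 = 1.34×10³ K.

T₂ ≈ 1.34×10³ K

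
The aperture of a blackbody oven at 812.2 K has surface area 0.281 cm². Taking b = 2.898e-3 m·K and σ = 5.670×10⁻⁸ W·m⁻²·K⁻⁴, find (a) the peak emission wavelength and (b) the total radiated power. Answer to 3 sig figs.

(a) λ_max = b/T = 2.898×10⁻³/812.2 = 3.568×10⁻⁶ m = 3.57 μm.
Area A = 0.281 cm² = 2.81×10⁻⁵ m².
(b) P = σAT⁴ = 5.670×10⁻⁸×2.81×10⁻⁵×(812.2)⁴ = 0.693 W.

λ_max ≈ 3.57 μm; P ≈ 0.693 W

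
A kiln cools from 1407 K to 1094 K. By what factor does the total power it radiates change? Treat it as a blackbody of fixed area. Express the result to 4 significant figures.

P ∝ T⁴, so P₂/P₁ = (T₂/T₁)⁴ = (1094/1407)⁴ = (0.777541)⁴ = 0.3655.

P₂/P₁ ≈ 0.3655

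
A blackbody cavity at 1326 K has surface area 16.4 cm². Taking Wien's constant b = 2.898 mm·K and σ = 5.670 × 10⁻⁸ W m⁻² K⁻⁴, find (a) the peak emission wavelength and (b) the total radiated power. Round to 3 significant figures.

(a) λ_max = b/T = 2.898×10⁻³/1326 = 2.186×10⁻⁶ m = 2.19×10³ nm.
Area A = 16.4 cm² = 1.64×10⁻³ m².
(b) P = σAT⁴ = 5.670×10⁻⁸×1.64×10⁻³×(1326)⁴ = 287 W.

λ_max ≈ 2.19×10³ nm; P ≈ 287 W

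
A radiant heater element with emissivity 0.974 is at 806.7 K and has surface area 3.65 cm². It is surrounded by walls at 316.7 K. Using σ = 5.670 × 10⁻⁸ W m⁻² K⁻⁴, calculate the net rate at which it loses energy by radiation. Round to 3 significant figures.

Net loss ≈ 8.33 W

Area A = 3.65 cm² = 3.65×10⁻⁴ m².
Net radiated power P_net = εσA(T⁴ − T₀⁴) = 0.974×5.670×10⁻⁸×3.65×10⁻⁴×(806.7⁴ − 316.7⁴).
T⁴ − T₀⁴ = 4.23495×10¹¹ − 1.00599×10¹⁰ = 4.13435×10¹¹ K⁴, so P_net = 8.33 W.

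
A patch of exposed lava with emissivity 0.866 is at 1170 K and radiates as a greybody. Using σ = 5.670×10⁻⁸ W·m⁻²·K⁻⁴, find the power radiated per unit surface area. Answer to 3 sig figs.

I ≈ 9.20×10⁴ W/m²

Stefan–Boltzmann: I = εσT⁴ = 0.866 × 5.670×10⁻⁸ × (1170)⁴ = 9.20×10⁴ W/m².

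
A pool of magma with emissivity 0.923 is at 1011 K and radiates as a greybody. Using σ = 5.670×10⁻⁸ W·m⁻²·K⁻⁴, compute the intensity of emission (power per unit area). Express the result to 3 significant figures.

I ≈ 5.47×10⁴ W/m²

Stefan–Boltzmann: I = εσT⁴ = 0.923 × 5.670×10⁻⁸ × (1011)⁴ = 5.47×10⁴ W/m².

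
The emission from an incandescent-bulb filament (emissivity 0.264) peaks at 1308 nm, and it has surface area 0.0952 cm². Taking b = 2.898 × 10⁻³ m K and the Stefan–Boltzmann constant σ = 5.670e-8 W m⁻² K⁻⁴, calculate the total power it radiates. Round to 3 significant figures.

Wien's law: T = b/λ_max = 2.898×10⁻³/1.308×10⁻⁶ = 2215.60 K.
Area A = 0.0952 cm² = 9.52×10⁻⁶ m².
Then P = εσAT⁴ = 0.264×5.670×10⁻⁸×9.52×10⁻⁶×(2215.60)⁴ = 3.43 W.

P ≈ 3.43 W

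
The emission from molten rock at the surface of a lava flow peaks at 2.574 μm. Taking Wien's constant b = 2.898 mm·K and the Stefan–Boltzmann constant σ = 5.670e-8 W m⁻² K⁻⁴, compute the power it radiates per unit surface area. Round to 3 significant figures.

Wien's law: T = b/λ_max = 2.898×10⁻³/2.574×10⁻⁶ = 1125.87 K.
Then I = σT⁴ = 5.670×10⁻⁸×(1125.87)⁴ = 9.11×10⁴ W/m².

I ≈ 9.11×10⁴ W/m²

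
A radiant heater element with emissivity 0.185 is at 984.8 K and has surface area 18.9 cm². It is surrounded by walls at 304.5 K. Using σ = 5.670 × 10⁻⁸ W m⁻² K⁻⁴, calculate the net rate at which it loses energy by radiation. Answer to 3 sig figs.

Area A = 18.9 cm² = 1.89×10⁻³ m².
Net radiated power P_net = εσA(T⁴ − T₀⁴) = 0.185×5.670×10⁻⁸×1.89×10⁻³×(984.8⁴ − 304.5⁴).
T⁴ − T₀⁴ = 9.40572×10¹¹ − 8.59704×10⁹ = 9.31975×10¹¹ K⁴, so P_net = 18.5 W.

Net loss ≈ 18.5 W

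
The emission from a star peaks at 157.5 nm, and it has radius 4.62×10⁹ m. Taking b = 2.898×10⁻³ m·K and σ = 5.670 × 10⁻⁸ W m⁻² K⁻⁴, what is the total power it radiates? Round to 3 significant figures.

P ≈ 1.74×10³⁰ W

Wien's law: T = b/λ_max = 2.898×10⁻³/1.575×10⁻⁷ = 18400.0 K.
Surface area A = 4πR² = 4π(4.62×10⁹ m)² = 2.68222×10²⁰ m².
Then P = σAT⁴ = 5.670×10⁻⁸×2.68222×10²⁰×(18400.0)⁴ = 1.74×10³⁰ W.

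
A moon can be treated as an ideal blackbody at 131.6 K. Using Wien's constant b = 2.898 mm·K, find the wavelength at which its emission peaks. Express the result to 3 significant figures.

Wien's displacement law: λ_max = b/T = (2.898×10⁻³ m·K)/(131.6 K) = 2.202×10⁻⁵ m.
That is 22.0 μm, in the infrared range.

λ_max ≈ 22.0 μm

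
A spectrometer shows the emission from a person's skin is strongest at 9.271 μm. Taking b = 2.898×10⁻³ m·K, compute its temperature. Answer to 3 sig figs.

T ≈ 313 K

Wien's law gives T = b/λ_max = (2.898×10⁻³ m·K)/(9.271×10⁻⁶ m) = 313 K.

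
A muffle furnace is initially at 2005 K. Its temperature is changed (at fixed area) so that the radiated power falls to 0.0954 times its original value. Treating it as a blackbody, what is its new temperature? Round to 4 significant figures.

P ∝ T⁴, so T₂/T₁ = (P₂/P₁)^(1/4) = (0.0954)^(1/4) = 0.555760.
T₂ = 2005 × 0.555760 = 1114 K.

T₂ ≈ 1114 K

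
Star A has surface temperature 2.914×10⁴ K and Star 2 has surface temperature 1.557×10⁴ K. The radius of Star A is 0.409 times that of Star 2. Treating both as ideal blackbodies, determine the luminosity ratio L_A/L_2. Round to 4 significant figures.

L_A/L_2 ≈ 2.052

L ∝ R²T⁴, so L_A/L_2 = (R_A/R_2)²(T_A/T_2)⁴ = (0.409)² × (2.914×10⁴/1.557×10⁴)⁴ = 0.167281 × 12.2688 = 2.052.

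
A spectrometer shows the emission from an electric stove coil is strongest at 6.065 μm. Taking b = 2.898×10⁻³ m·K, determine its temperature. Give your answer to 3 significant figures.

T ≈ 478 K

Wien's law gives T = b/λ_max = (2.898×10⁻³ m·K)/(6.065×10⁻⁶ m) = 478 K.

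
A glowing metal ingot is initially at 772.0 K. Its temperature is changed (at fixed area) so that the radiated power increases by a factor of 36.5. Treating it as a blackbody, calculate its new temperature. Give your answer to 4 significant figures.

T₂ ≈ 1898 K

P ∝ T⁴, so T₂/T₁ = (P₂/P₁)^(1/4) = (36.5)^(1/4) = 2.45795.
T₂ = 772.0 × 2.45795 = 1898 K.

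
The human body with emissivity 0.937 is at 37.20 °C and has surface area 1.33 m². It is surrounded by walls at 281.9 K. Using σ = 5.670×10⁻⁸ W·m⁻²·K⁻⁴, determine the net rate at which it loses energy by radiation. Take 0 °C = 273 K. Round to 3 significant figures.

T = 37.20 °C + 273 = 310.20 K.
Area A = 1.33 m².
Net radiated power P_net = εσA(T⁴ − T₀⁴) = 0.937×5.670×10⁻⁸×1.33×(310.20⁴ − 281.9⁴).
T⁴ − T₀⁴ = 9.25907×10⁹ − 6.31510×10⁹ = 2.94397×10⁹ K⁴, so P_net = 208 W.

Net loss ≈ 208 W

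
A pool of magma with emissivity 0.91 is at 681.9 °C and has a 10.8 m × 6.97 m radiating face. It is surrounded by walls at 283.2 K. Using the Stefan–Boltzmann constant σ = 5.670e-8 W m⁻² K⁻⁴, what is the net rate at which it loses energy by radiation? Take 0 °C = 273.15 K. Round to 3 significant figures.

Net loss ≈ 3.21×10⁶ W

T = 681.9 °C + 273.15 = 955.05 K.
Area A = 10.8 × 6.97 = 75.276 m².
Net radiated power P_net = εσA(T⁴ − T₀⁴) = 0.91×5.670×10⁻⁸×75.276×(955.05⁴ − 283.2⁴).
T⁴ − T₀⁴ = 8.31964×10¹¹ − 6.43240×10⁹ = 8.25532×10¹¹ K⁴, so P_net = 3.21×10⁶ W.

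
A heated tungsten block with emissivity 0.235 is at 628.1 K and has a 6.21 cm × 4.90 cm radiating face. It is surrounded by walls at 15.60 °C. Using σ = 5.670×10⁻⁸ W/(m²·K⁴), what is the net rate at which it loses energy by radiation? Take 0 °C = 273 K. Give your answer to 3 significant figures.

Surroundings: T = 15.60 °C + 273 = 288.60 K.
Area A = 0.0621 × 0.0490 = 3.0429×10⁻³ m².
Net radiated power P_net = εσA(T⁴ − T₀⁴) = 0.235×5.670×10⁻⁸×3.0429×10⁻³×(628.1⁴ − 288.60⁴).
T⁴ − T₀⁴ = 1.55638×10¹¹ − 6.93722×10⁹ = 1.48701×10¹¹ K⁴, so P_net = 6.03 W.

Net loss ≈ 6.03 W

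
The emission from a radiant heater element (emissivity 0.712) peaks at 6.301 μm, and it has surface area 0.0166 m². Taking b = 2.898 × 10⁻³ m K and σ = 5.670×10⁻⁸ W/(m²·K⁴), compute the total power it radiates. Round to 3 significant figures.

Wien's law: T = b/λ_max = 2.898×10⁻³/6.301×10⁻⁶ = 459.927 K.
Area A = 0.0166 m².
Then P = εσAT⁴ = 0.712×5.670×10⁻⁸×0.0166×(459.927)⁴ = 30.0 W.

P ≈ 30.0 W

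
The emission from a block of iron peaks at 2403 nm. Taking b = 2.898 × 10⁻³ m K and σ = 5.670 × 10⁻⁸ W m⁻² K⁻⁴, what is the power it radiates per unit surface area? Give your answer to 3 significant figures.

I ≈ 1.20×10⁵ W/m²

Wien's law: T = b/λ_max = 2.898×10⁻³/2.403×10⁻⁶ = 1205.99 K.
Then I = σT⁴ = 5.670×10⁻⁸×(1205.99)⁴ = 1.20×10⁵ W/m².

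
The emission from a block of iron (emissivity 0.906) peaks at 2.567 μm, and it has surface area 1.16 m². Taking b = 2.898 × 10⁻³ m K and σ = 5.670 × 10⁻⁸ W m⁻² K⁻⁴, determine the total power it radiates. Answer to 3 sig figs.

Wien's law: T = b/λ_max = 2.898×10⁻³/2.567×10⁻⁶ = 1128.94 K.
Area A = 1.16 m².
Then P = εσAT⁴ = 0.906×5.670×10⁻⁸×1.16×(1128.94)⁴ = 9.68×10⁴ W.

P ≈ 9.68×10⁴ W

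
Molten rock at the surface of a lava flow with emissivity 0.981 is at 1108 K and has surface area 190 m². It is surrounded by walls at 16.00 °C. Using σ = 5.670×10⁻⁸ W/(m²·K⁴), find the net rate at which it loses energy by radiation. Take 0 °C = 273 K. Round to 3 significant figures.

Net loss ≈ 1.59×10⁷ W

Surroundings: T = 16.00 °C + 273 = 289.00 K.
Area A = 190 m².
Net radiated power P_net = εσA(T⁴ − T₀⁴) = 0.981×5.670×10⁻⁸×190×(1108⁴ − 289.00⁴).
T⁴ − T₀⁴ = 1.50716×10¹² − 6.97576×10⁹ = 1.50018×10¹² K⁴, so P_net = 1.59×10⁷ W.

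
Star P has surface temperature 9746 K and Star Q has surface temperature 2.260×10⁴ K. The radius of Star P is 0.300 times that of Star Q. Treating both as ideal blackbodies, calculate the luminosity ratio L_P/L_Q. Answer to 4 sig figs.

L_P/L_Q ≈ 3.113×10⁻³

L ∝ R²T⁴, so L_P/L_Q = (R_P/R_Q)²(T_P/T_Q)⁴ = (0.300)² × (9746/2.260×10⁴)⁴ = 0.09 × 0.0345837 = 3.113×10⁻³.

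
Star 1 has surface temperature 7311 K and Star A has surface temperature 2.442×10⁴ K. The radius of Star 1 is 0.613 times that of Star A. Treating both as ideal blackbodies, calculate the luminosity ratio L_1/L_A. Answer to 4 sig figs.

L ∝ R²T⁴, so L_1/L_A = (R_1/R_A)²(T_1/T_A)⁴ = (0.613)² × (7311/2.442×10⁴)⁴ = 0.375769 × 8.03386×10⁻³ = 3.019×10⁻³.

L_1/L_A ≈ 3.019×10⁻³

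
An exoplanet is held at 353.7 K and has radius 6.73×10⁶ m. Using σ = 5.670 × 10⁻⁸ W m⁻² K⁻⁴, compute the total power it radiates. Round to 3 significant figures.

P ≈ 5.05×10¹⁷ W

Surface area A = 4πR² = 4π(6.73×10⁶ m)² = 5.69167×10¹⁴ m².
P = σAT⁴ = 5.670×10⁻⁸ × 5.69167×10¹⁴ × (353.7)⁴ = 5.05×10¹⁷ W.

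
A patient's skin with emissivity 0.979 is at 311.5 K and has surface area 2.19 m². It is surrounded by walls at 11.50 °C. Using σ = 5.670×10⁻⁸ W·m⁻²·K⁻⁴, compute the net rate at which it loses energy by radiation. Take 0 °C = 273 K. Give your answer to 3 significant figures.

Net loss ≈ 348 W

Surroundings: T = 11.50 °C + 273 = 284.50 K.
Area A = 2.19 m².
Net radiated power P_net = εσA(T⁴ − T₀⁴) = 0.979×5.670×10⁻⁸×2.19×(311.5⁴ − 284.50⁴).
T⁴ − T₀⁴ = 9.41526×10⁹ − 6.55132×10⁹ = 2.86394×10⁹ K⁴, so P_net = 348 W.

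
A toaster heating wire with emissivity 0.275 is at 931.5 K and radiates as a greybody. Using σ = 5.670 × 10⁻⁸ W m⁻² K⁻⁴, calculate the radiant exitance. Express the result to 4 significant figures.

I ≈ 1.174×10⁴ W/m²

Stefan–Boltzmann: I = εσT⁴ = 0.275 × 5.670×10⁻⁸ × (931.5)⁴ = 1.174×10⁴ W/m².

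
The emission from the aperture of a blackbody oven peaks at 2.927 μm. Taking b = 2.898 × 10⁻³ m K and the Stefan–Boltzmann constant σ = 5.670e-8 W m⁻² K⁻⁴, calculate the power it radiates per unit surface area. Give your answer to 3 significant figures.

I ≈ 5.45×10⁴ W/m²

Wien's law: T = b/λ_max = 2.898×10⁻³/2.927×10⁻⁶ = 990.092 K.
Then I = σT⁴ = 5.670×10⁻⁸×(990.092)⁴ = 5.45×10⁴ W/m².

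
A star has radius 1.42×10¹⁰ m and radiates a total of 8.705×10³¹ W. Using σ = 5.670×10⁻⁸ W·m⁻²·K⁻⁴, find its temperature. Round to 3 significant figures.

T ≈ 2.79×10⁴ K

Surface area A = 4πR² = 4π(1.42×10¹⁰ m)² = 2.53388×10²¹ m².
P = σAT⁴ ⇒ T = (P/(σA))^(1/4) = (8.705×10³¹/(5.670×10⁻⁸×2.53388×10²¹))^(1/4) = 2.79×10⁴ K.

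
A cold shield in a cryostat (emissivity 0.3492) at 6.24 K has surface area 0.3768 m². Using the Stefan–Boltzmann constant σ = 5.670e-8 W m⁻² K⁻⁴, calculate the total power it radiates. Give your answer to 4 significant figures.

P ≈ 1.131×10⁻⁵ W

Area A = 0.3768 m².
P = εσAT⁴ = 0.3492 × 5.670×10⁻⁸ × 0.3768 × (6.24)⁴ = 1.131×10⁻⁵ W.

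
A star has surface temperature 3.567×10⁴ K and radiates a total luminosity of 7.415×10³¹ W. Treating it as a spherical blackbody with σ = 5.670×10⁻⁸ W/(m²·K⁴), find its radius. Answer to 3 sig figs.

R ≈ 8.02×10⁹ m

L = 4πR²σT⁴ ⇒ R = √(L/(4πσT⁴)).
σT⁴ = 9.17900×10¹⁰ W/m², so R = √(7.415×10³¹/(4π×9.17900×10¹⁰)) = 8.02×10⁹ m.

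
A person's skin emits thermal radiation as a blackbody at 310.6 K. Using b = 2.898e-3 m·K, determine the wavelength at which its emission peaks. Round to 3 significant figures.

Wien's displacement law: λ_max = b/T = (2.898×10⁻³ m·K)/(310.6 K) = 9.330×10⁻⁶ m.
That is 9.33 μm, in the infrared range.

λ_max ≈ 9.33 μm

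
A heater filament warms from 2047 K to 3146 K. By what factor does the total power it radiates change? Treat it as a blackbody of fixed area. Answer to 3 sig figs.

P ∝ T⁴, so P₂/P₁ = (T₂/T₁)⁴ = (3146/2047)⁴ = (1.53688)⁴ = 5.58.

P₂/P₁ ≈ 5.58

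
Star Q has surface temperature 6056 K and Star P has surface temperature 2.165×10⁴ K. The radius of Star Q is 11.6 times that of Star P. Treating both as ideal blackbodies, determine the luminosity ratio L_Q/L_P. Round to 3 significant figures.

L_Q/L_P ≈ 0.824

L ∝ R²T⁴, so L_Q/L_P = (R_Q/R_P)²(T_Q/T_P)⁴ = (11.6)² × (6056/2.165×10⁴)⁴ = 134.56 × 6.12226×10⁻³ = 0.824.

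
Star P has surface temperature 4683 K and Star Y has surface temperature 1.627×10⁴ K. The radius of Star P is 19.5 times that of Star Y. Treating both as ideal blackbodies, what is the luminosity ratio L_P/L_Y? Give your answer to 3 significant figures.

L ∝ R²T⁴, so L_P/L_Y = (R_P/R_Y)²(T_P/T_Y)⁴ = (19.5)² × (4683/1.627×10⁴)⁴ = 380.25 × 6.86351×10⁻³ = 2.61.

L_P/L_Y ≈ 2.61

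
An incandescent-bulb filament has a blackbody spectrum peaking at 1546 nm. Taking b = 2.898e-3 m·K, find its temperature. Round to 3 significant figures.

Wien's law gives T = b/λ_max = (2.898×10⁻³ m·K)/(1.546×10⁻⁶ m) = 1.87×10³ K.

T ≈ 1.87×10³ K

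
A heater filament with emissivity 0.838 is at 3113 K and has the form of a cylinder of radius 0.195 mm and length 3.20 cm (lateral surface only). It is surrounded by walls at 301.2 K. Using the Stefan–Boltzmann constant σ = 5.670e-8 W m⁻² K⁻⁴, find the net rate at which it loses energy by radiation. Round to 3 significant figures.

Lateral area A = 2πrL = 2π×1.95×10⁻⁴×0.0320 = 3.92071×10⁻⁵ m².
Net radiated power P_net = εσA(T⁴ − T₀⁴) = 0.838×5.670×10⁻⁸×3.92071×10⁻⁵×(3113⁴ − 301.2⁴).
T⁴ − T₀⁴ = 9.39110×10¹³ − 8.23038×10⁹ = 9.39028×10¹³ K⁴, so P_net = 175 W.

Net loss ≈ 175 W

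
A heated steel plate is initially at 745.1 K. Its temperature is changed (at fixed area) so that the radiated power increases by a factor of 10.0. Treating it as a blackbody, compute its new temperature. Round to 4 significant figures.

P ∝ T⁴, so T₂/T₁ = (P₂/P₁)^(1/4) = (10.0)^(1/4) = 1.77828.
T₂ = 745.1 × 1.77828 = 1325 K.

T₂ ≈ 1325 K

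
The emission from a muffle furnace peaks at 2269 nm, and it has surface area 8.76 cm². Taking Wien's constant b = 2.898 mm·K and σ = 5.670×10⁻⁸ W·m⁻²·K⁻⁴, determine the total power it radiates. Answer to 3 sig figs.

P ≈ 132 W

Wien's law: T = b/λ_max = 2.898×10⁻³/2.269×10⁻⁶ = 1277.21 K.
Area A = 8.76 cm² = 8.76×10⁻⁴ m².
Then P = σAT⁴ = 5.670×10⁻⁸×8.76×10⁻⁴×(1277.21)⁴ = 132 W.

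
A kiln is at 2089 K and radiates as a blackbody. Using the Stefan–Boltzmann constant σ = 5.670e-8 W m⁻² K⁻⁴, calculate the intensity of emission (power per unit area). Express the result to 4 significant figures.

Stefan–Boltzmann: I = σT⁴ = 5.670×10⁻⁸ × (2089)⁴ = 1.080×10⁶ W/m².

I ≈ 1.080×10⁶ W/m²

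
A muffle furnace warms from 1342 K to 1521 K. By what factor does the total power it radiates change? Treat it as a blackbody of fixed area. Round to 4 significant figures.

P₂/P₁ ≈ 1.650

P ∝ T⁴, so P₂/P₁ = (T₂/T₁)⁴ = (1521/1342)⁴ = (1.13338)⁴ = 1.650.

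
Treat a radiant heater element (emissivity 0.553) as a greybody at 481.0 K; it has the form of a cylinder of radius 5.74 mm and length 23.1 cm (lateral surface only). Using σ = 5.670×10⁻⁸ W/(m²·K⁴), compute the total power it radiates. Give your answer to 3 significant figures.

Lateral area A = 2πrL = 2π×5.74×10⁻³×0.231 = 8.33113×10⁻³ m².
P = εσAT⁴ = 0.553 × 5.670×10⁻⁸ × 8.33113×10⁻³ × (481.0)⁴ = 14.0 W.

P ≈ 14.0 W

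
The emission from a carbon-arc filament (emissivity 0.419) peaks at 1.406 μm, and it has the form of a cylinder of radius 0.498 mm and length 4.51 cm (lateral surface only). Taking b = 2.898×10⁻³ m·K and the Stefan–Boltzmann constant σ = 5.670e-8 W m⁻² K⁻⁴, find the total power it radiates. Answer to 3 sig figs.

Wien's law: T = b/λ_max = 2.898×10⁻³/1.406×10⁻⁶ = 2061.17 K.
Lateral area A = 2πrL = 2π×4.98×10⁻⁴×0.0451 = 1.41119×10⁻⁴ m².
Then P = εσAT⁴ = 0.419×5.670×10⁻⁸×1.41119×10⁻⁴×(2061.17)⁴ = 60.5 W.

P ≈ 60.5 W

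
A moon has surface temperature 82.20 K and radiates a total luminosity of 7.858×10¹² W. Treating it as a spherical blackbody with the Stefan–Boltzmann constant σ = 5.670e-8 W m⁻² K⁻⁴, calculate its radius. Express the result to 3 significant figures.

L = 4πR²σT⁴ ⇒ R = √(L/(4πσT⁴)).
σT⁴ = 2.58863 W/m², so R = √(7.858×10¹²/(4π×2.58863)) = 4.91×10⁵ m.

R ≈ 4.91×10⁵ m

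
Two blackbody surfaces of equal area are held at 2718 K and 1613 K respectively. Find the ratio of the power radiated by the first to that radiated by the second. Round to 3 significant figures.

P₁/P₂ ≈ 8.06

With equal areas, P₁/P₂ = (T₁/T₂)⁴ = (2718/1613)⁴ = 8.06.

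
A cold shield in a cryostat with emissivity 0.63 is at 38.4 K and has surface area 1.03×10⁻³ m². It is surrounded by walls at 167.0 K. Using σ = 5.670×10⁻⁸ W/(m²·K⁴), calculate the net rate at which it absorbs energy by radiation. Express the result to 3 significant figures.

Area A = 1.03×10⁻³ m².
Net radiated power P_net = εσA(T⁴ − T₀⁴) = 0.63×5.670×10⁻⁸×1.03×10⁻³×(38.4⁴ − 167.0⁴).
T⁴ − T₀⁴ = 2.17433×10⁶ − 7.77796×10⁸ = -7.75622×10⁸ K⁴, so P_net = -0.0285 W — negative, meaning a net gain of 0.0285 W.

Net gain ≈ 0.0285 W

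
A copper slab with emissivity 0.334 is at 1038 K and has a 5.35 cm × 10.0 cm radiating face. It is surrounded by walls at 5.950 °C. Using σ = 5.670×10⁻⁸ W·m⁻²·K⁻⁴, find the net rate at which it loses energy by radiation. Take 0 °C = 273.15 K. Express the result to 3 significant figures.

Surroundings: T = 5.950 °C + 273.15 = 279.100 K.
Area A = 0.0535 × 0.100 = 5.35×10⁻³ m².
Net radiated power P_net = εσA(T⁴ − T₀⁴) = 0.334×5.670×10⁻⁸×5.35×10⁻³×(1038⁴ − 279.100⁴).
T⁴ − T₀⁴ = 1.16089×10¹² − 6.06791×10⁹ = 1.15482×10¹² K⁴, so P_net = 117 W.

Net loss ≈ 117 W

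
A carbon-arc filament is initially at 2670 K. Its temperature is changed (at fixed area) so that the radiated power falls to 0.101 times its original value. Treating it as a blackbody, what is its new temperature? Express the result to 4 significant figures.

P ∝ T⁴, so T₂/T₁ = (P₂/P₁)^(1/4) = (0.101)^(1/4) = 0.563742.
T₂ = 2670 × 0.563742 = 1505 K.

T₂ ≈ 1505 K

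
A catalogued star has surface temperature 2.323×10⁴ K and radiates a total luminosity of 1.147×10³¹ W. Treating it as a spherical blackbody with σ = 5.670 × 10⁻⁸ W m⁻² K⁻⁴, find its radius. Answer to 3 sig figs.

L = 4πR²σT⁴ ⇒ R = √(L/(4πσT⁴)).
σT⁴ = 1.65112×10¹⁰ W/m², so R = √(1.147×10³¹/(4π×1.65112×10¹⁰)) = 7.44×10⁹ m.

R ≈ 7.44×10⁹ m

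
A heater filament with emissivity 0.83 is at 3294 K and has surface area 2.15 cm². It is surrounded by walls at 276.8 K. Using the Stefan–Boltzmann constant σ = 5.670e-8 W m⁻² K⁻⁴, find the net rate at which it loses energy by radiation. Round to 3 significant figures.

Area A = 2.15 cm² = 2.15×10⁻⁴ m².
Net radiated power P_net = εσA(T⁴ − T₀⁴) = 0.83×5.670×10⁻⁸×2.15×10⁻⁴×(3294⁴ − 276.8⁴).
T⁴ − T₀⁴ = 1.17732×10¹⁴ − 5.87035×10⁹ = 1.17726×10¹⁴ K⁴, so P_net = 1.19×10³ W.

Net loss ≈ 1.19×10³ W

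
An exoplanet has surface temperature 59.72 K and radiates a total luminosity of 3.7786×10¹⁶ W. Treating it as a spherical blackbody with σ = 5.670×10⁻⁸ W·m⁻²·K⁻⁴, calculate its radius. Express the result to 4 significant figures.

R ≈ 6.457×10⁷ m

L = 4πR²σT⁴ ⇒ R = √(L/(4πσT⁴)).
σT⁴ = 0.721211 W/m², so R = √(3.7786×10¹⁶/(4π×0.721211)) = 6.457×10⁷ m.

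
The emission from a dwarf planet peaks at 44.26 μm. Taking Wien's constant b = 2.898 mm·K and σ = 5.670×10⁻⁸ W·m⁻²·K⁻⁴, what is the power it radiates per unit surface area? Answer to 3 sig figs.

Wien's law: T = b/λ_max = 2.898×10⁻³/4.426×10⁻⁵ = 65.4767 K.
Then I = σT⁴ = 5.670×10⁻⁸×(65.4767)⁴ = 1.04 W/m².

I ≈ 1.04 W/m²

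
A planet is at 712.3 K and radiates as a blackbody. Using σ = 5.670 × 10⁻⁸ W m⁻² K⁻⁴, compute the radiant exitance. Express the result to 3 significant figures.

I ≈ 1.46×10⁴ W/m²

Stefan–Boltzmann: I = σT⁴ = 5.670×10⁻⁸ × (712.3)⁴ = 1.46×10⁴ W/m².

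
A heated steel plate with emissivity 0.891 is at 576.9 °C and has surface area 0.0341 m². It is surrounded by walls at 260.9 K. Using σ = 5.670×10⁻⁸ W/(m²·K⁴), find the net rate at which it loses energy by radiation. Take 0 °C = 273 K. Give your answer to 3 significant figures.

T = 576.9 °C + 273 = 849.9 K.
Area A = 0.0341 m².
Net radiated power P_net = εσA(T⁴ − T₀⁴) = 0.891×5.670×10⁻⁸×0.0341×(849.9⁴ − 260.9⁴).
T⁴ − T₀⁴ = 5.21761×10¹¹ − 4.63336×10⁹ = 5.17128×10¹¹ K⁴, so P_net = 891 W.

Net loss ≈ 891 W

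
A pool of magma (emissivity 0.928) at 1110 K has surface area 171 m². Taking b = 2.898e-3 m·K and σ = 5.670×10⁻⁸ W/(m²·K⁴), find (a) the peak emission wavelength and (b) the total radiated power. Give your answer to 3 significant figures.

λ_max ≈ 2.61×10³ nm; P ≈ 1.37×10⁷ W

(a) λ_max = b/T = 2.898×10⁻³/1110 = 2.611×10⁻⁶ m = 2.61×10³ nm.
Area A = 171 m².
(b) P = εσAT⁴ = 0.928×5.670×10⁻⁸×171×(1110)⁴ = 1.37×10⁷ W.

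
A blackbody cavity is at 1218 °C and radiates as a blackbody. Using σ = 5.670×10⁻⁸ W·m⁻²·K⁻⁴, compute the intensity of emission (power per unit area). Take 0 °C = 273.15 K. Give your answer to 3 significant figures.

T = 1218 °C + 273.15 = 1491.15 K.
Stefan–Boltzmann: I = σT⁴ = 5.670×10⁻⁸ × (1491.15)⁴ = 2.80×10⁵ W/m².

I ≈ 2.80×10⁵ W/m²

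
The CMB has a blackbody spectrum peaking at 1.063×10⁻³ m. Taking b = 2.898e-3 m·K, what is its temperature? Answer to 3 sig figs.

Wien's law gives T = b/λ_max = (2.898×10⁻³ m·K)/(1.063×10⁻³ m) = 2.73 K.

T ≈ 2.73 K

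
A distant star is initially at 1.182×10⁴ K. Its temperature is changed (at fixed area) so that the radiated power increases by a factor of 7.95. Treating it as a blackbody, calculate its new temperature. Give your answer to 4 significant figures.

P ∝ T⁴, so T₂/T₁ = (P₂/P₁)^(1/4) = (7.95)^(1/4) = 1.67916.
T₂ = 1.182×10⁴ × 1.67916 = 1.985×10⁴ K.

T₂ ≈ 1.985×10⁴ K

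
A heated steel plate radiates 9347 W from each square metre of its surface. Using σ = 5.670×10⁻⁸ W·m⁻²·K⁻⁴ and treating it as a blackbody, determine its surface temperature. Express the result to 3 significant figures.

I = σT⁴, so T = (I/σ)^(1/4) = (9347/(5.670×10⁻⁸))^(1/4) = 637 K.

T ≈ 637 K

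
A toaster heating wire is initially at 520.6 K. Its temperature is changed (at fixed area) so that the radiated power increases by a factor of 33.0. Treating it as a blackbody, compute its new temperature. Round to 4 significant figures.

P ∝ T⁴, so T₂/T₁ = (P₂/P₁)^(1/4) = (33.0)^(1/4) = 2.39678.
T₂ = 520.6 × 2.39678 = 1248 K.

T₂ ≈ 1248 K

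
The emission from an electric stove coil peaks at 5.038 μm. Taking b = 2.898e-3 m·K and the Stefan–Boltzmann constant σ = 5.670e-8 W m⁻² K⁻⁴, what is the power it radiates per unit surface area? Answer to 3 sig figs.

I ≈ 6.21×10³ W/m²

Wien's law: T = b/λ_max = 2.898×10⁻³/5.038×10⁻⁶ = 575.228 K.
Then I = σT⁴ = 5.670×10⁻⁸×(575.228)⁴ = 6.21×10³ W/m².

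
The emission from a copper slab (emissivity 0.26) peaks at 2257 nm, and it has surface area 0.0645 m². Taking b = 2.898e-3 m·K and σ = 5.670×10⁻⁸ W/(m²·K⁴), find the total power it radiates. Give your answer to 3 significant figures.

P ≈ 2.58×10³ W

Wien's law: T = b/λ_max = 2.898×10⁻³/2.257×10⁻⁶ = 1284.01 K.
Area A = 0.0645 m².
Then P = εσAT⁴ = 0.26×5.670×10⁻⁸×0.0645×(1284.01)⁴ = 2.58×10³ W.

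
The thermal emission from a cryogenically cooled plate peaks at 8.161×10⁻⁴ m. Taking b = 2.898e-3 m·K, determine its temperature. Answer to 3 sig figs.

Wien's law gives T = b/λ_max = (2.898×10⁻³ m·K)/(8.161×10⁻⁴ m) = 3.55 K.

T ≈ 3.55 K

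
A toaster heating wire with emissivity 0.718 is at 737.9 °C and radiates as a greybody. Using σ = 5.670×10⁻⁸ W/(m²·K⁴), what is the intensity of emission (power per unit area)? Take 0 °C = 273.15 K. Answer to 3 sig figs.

I ≈ 4.25×10⁴ W/m²

T = 737.9 °C + 273.15 = 1011.05 K.
Stefan–Boltzmann: I = εσT⁴ = 0.718 × 5.670×10⁻⁸ × (1011.05)⁴ = 4.25×10⁴ W/m².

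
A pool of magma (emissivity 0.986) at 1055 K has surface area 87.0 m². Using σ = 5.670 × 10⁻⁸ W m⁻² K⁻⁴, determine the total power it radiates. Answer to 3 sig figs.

P ≈ 6.03×10⁶ W

Area A = 87.0 m².
P = εσAT⁴ = 0.986 × 5.670×10⁻⁸ × 87.0 × (1055)⁴ = 6.03×10⁶ W.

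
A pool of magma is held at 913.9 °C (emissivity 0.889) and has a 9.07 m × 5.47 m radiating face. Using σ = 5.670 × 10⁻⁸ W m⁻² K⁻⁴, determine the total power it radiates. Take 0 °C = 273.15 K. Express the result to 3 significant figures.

P ≈ 4.97×10⁶ W

T = 913.9 °C + 273.15 = 1187.05 K.
Area A = 9.07 × 5.47 = 49.6129 m².
P = εσAT⁴ = 0.889 × 5.670×10⁻⁸ × 49.6129 × (1187.05)⁴ = 4.97×10⁶ W.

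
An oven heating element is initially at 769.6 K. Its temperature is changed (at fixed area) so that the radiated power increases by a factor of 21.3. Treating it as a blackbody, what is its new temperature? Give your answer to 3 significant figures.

P ∝ T⁴, so T₂/T₁ = (P₂/P₁)^(1/4) = (21.3)^(1/4) = 2.14830.
T₂ = 769.6 × 2.14830 = 1.65×10³ K.

T₂ ≈ 1.65×10³ K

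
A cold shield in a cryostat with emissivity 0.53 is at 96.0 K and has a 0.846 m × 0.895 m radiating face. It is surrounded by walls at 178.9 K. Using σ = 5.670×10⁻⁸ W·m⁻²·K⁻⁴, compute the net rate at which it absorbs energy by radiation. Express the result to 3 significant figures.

Net gain ≈ 21.4 W

Area A = 0.846 × 0.895 = 0.75717 m².
Net radiated power P_net = εσA(T⁴ − T₀⁴) = 0.53×5.670×10⁻⁸×0.75717×(96.0⁴ − 178.9⁴).
T⁴ − T₀⁴ = 8.49347×10⁷ − 1.02433×10⁹ = -9.39395×10⁸ K⁴, so P_net = -21.4 W — negative, meaning a net gain of 21.4 W.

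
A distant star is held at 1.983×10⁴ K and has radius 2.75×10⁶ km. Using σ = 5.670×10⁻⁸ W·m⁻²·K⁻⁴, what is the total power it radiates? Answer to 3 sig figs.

Surface area A = 4πR² = 4π(2.75×10⁹ m)² = 9.50332×10¹⁹ m².
P = σAT⁴ = 5.670×10⁻⁸ × 9.50332×10¹⁹ × (1.983×10⁴)⁴ = 8.33×10²⁹ W.

P ≈ 8.33×10²⁹ W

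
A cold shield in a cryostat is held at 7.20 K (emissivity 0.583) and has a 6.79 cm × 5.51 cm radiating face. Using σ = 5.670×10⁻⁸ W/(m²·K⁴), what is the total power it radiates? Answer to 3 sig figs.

P ≈ 3.32×10⁻⁷ W

Area A = 0.0679 × 0.0551 = 3.74129×10⁻³ m².
P = εσAT⁴ = 0.583 × 5.670×10⁻⁸ × 3.74129×10⁻³ × (7.20)⁴ = 3.32×10⁻⁷ W.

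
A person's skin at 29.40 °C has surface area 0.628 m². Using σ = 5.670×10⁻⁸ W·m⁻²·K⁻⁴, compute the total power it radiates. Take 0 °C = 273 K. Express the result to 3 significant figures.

T = 29.40 °C + 273 = 302.40 K.
Area A = 0.628 m².
P = σAT⁴ = 5.670×10⁻⁸ × 0.628 × (302.40)⁴ = 298 W.

P ≈ 298 W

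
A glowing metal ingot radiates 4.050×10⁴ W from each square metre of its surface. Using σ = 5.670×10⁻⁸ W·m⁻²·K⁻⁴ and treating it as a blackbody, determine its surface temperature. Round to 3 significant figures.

I = σT⁴, so T = (I/σ)^(1/4) = (4.050×10⁴/(5.670×10⁻⁸))^(1/4) = 919 K.

T ≈ 919 K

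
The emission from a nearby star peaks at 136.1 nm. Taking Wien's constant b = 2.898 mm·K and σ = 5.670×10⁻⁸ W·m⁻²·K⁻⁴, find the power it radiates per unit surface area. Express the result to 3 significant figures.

Wien's law: T = b/λ_max = 2.898×10⁻³/1.361×10⁻⁷ = 21293.2 K.
Then I = σT⁴ = 5.670×10⁻⁸×(21293.2)⁴ = 1.17×10¹⁰ W/m².

I ≈ 1.17×10¹⁰ W/m²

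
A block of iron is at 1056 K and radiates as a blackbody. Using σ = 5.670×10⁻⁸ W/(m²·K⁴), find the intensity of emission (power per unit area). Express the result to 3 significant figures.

I ≈ 7.05×10⁴ W/m²

Stefan–Boltzmann: I = σT⁴ = 5.670×10⁻⁸ × (1056)⁴ = 7.05×10⁴ W/m².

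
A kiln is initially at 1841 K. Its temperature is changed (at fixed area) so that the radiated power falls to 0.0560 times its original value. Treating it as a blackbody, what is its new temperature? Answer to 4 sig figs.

P ∝ T⁴, so T₂/T₁ = (P₂/P₁)^(1/4) = (0.0560)^(1/4) = 0.486460.
T₂ = 1841 × 0.486460 = 895.6 K.

T₂ ≈ 895.6 K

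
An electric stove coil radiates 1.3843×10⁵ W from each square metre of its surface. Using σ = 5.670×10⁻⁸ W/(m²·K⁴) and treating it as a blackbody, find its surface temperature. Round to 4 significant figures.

I = σT⁴, so T = (I/σ)^(1/4) = (1.3843×10⁵/(5.670×10⁻⁸))^(1/4) = 1250 K.

T ≈ 1250 K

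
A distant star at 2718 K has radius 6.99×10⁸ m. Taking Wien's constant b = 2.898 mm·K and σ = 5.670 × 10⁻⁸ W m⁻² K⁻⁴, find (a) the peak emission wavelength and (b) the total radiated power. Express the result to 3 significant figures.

(a) λ_max = b/T = 2.898×10⁻³/2718 = 1.066×10⁻⁶ m = 1.07 μm.
Surface area A = 4πR² = 4π(6.99×10⁸ m)² = 6.13994×10¹⁸ m².
(b) P = σAT⁴ = 5.670×10⁻⁸×6.13994×10¹⁸×(2718)⁴ = 1.90×10²⁵ W.

λ_max ≈ 1.07 μm; P ≈ 1.90×10²⁵ W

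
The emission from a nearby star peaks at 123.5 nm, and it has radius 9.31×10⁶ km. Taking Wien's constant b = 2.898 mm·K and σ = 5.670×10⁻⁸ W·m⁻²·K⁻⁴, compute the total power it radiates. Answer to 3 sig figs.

P ≈ 1.87×10³¹ W

Wien's law: T = b/λ_max = 2.898×10⁻³/1.235×10⁻⁷ = 23465.6 K.
Surface area A = 4πR² = 4π(9.31×10⁹ m)² = 1.08920×10²¹ m².
Then P = σAT⁴ = 5.670×10⁻⁸×1.08920×10²¹×(23465.6)⁴ = 1.87×10³¹ W.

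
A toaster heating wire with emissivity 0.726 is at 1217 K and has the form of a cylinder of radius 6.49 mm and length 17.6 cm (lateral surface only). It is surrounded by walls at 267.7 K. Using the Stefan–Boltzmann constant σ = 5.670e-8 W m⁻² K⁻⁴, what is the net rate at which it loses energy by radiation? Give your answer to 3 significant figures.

Net loss ≈ 647 W

Lateral area A = 2πrL = 2π×6.49×10⁻³×0.176 = 7.17691×10⁻³ m².
Net radiated power P_net = εσA(T⁴ − T₀⁴) = 0.726×5.670×10⁻⁸×7.17691×10⁻³×(1217⁴ − 267.7⁴).
T⁴ − T₀⁴ = 2.19362×10¹² − 5.13563×10⁹ = 2.18848×10¹² K⁴, so P_net = 647 W.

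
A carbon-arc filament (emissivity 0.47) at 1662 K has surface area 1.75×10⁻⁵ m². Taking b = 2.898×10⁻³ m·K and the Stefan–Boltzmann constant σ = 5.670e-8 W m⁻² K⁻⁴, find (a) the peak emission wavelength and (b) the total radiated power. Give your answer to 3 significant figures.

(a) λ_max = b/T = 2.898×10⁻³/1662 = 1.744×10⁻⁶ m = 1.74×10³ nm.
Area A = 1.75×10⁻⁵ m².
(b) P = εσAT⁴ = 0.47×5.670×10⁻⁸×1.75×10⁻⁵×(1662)⁴ = 3.56 W.

λ_max ≈ 1.74×10³ nm; P ≈ 3.56 W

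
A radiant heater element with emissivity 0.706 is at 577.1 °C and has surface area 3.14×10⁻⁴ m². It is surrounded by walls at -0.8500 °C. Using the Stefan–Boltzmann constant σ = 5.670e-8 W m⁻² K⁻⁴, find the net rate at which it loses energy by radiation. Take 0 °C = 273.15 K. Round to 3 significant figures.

T = 577.1 °C + 273.15 = 850.25 K.
Surroundings: T = -0.8500 °C + 273.15 = 272.3000 K.
Area A = 3.14×10⁻⁴ m².
Net radiated power P_net = εσA(T⁴ − T₀⁴) = 0.706×5.670×10⁻⁸×3.14×10⁻⁴×(850.25⁴ − 272.3000⁴).
T⁴ − T₀⁴ = 5.22621×10¹¹ − 5.49782×10⁹ = 5.17123×10¹¹ K⁴, so P_net = 6.50 W.

Net loss ≈ 6.50 W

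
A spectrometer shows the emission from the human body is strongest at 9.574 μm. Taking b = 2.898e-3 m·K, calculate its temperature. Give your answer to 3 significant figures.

Wien's law gives T = b/λ_max = (2.898×10⁻³ m·K)/(9.574×10⁻⁶ m) = 303 K.

T ≈ 303 K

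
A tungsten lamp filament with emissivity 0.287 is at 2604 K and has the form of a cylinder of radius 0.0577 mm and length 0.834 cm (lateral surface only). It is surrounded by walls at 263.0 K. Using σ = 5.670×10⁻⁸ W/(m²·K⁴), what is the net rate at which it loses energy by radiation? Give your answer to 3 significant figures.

Net loss ≈ 2.26 W

Lateral area A = 2πrL = 2π×5.77×10⁻⁵×8.34×10⁻³ = 3.02358×10⁻⁶ m².
Net radiated power P_net = εσA(T⁴ − T₀⁴) = 0.287×5.670×10⁻⁸×3.02358×10⁻⁶×(2604⁴ − 263.0⁴).
T⁴ − T₀⁴ = 4.59795×10¹³ − 4.78435×10⁹ = 4.59747×10¹³ K⁴, so P_net = 2.26 W.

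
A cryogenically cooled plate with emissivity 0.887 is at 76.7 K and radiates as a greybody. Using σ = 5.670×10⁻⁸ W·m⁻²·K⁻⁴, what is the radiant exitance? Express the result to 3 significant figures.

Stefan–Boltzmann: I = εσT⁴ = 0.887 × 5.670×10⁻⁸ × (76.7)⁴ = 1.74 W/m².

I ≈ 1.74 W/m²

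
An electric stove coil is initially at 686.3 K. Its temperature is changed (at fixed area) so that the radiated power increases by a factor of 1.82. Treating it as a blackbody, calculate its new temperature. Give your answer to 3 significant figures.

T₂ ≈ 797 K

P ∝ T⁴, so T₂/T₁ = (P₂/P₁)^(1/4) = (1.82)^(1/4) = 1.16150.
T₂ = 686.3 × 1.16150 = 797 K.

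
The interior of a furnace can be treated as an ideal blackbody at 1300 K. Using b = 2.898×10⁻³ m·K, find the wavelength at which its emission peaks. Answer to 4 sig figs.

Wien's displacement law: λ_max = b/T = (2.898×10⁻³ m·K)/(1300 K) = 2.2292×10⁻⁶ m.
That is 2.229 μm, in the infrared range.

λ_max ≈ 2.229 μm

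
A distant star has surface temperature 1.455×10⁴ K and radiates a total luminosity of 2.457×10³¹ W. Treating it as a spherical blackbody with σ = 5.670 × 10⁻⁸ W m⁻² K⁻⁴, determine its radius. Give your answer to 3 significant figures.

L = 4πR²σT⁴ ⇒ R = √(L/(4πσT⁴)).
σT⁴ = 2.54118×10⁹ W/m², so R = √(2.457×10³¹/(4π×2.54118×10⁹)) = 2.77×10¹⁰ m.

R ≈ 2.77×10¹⁰ m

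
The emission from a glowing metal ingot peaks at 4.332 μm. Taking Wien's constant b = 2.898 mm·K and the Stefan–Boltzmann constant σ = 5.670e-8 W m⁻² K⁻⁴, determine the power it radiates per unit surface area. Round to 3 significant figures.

I ≈ 1.14×10⁴ W/m²

Wien's law: T = b/λ_max = 2.898×10⁻³/4.332×10⁻⁶ = 668.975 K.
Then I = σT⁴ = 5.670×10⁻⁸×(668.975)⁴ = 1.14×10⁴ W/m².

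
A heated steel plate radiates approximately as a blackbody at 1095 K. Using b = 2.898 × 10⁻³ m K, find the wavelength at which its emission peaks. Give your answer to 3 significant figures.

λ_max ≈ 2.65×10³ nm

Wien's displacement law: λ_max = b/T = (2.898×10⁻³ m·K)/(1095 K) = 2.647×10⁻⁶ m.
That is 2.65×10³ nm, in the infrared range.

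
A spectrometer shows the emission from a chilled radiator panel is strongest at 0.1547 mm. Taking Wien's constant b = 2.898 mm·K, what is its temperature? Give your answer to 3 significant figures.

Wien's law gives T = b/λ_max = (2.898×10⁻³ m·K)/(1.547×10⁻⁴ m) = 18.7 K.

T ≈ 18.7 K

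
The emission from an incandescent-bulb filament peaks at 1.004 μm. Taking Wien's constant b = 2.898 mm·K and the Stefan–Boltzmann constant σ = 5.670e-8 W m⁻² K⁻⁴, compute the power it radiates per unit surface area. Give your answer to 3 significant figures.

I ≈ 3.94×10⁶ W/m²

Wien's law: T = b/λ_max = 2.898×10⁻³/1.004×10⁻⁶ = 2886.45 K.
Then I = σT⁴ = 5.670×10⁻⁸×(2886.45)⁴ = 3.94×10⁶ W/m².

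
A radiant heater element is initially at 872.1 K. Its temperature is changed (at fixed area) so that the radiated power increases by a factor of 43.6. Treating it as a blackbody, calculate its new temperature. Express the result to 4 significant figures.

T₂ ≈ 2241 K

P ∝ T⁴, so T₂/T₁ = (P₂/P₁)^(1/4) = (43.6)^(1/4) = 2.56964.
T₂ = 872.1 × 2.56964 = 2241 K.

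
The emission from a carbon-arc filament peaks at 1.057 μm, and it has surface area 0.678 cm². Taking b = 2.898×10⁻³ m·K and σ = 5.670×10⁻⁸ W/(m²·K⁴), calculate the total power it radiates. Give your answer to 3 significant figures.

Wien's law: T = b/λ_max = 2.898×10⁻³/1.057×10⁻⁶ = 2741.72 K.
Area A = 0.678 cm² = 6.78×10⁻⁵ m².
Then P = σAT⁴ = 5.670×10⁻⁸×6.78×10⁻⁵×(2741.72)⁴ = 217 W.

P ≈ 217 W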